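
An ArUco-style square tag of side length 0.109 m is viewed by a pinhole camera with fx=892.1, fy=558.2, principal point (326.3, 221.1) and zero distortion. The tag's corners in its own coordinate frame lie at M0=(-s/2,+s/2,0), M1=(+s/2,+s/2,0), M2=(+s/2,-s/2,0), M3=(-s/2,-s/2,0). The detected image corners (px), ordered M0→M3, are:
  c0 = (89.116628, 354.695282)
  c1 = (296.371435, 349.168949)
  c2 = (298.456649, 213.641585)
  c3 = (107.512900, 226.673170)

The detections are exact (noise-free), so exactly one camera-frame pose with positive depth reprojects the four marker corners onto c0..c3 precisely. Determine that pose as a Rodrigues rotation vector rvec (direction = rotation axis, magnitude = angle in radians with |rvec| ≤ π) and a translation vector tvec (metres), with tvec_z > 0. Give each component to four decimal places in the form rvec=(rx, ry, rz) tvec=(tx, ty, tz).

Intrinsics K: fx=892.1, fy=558.2, cx=326.3, cy=221.1
Marker side s = 0.109 m; corners in marker frame (Z=0):
  M0 = (-0.0545, +0.0545, 0)
  M1 = (+0.0545, +0.0545, 0)
  M2 = (+0.0545, -0.0545, 0)
  M3 = (-0.0545, -0.0545, 0)
Detected image corners:
  c0 = (89.116628, 354.695282) px
  c1 = (296.371435, 349.168949) px
  c2 = (298.456649, 213.641585) px
  c3 = (107.512900, 226.673170) px
Planar DLT: solve 8×8 A·h = b for H (H[2,2]=1):
  H  [+1709.13825 -250.89921 +194.94902]
  H  [-251.79639 +984.37084 +283.38522]
  H  [-0.57754 -0.78130 +1.00000]
B = K⁻¹H; ‖b₁‖=2.215300, ‖b₂‖=2.215300; λ = 2/(‖b₁‖+‖b₂‖) = 0.451406, sign → tz>0 ⇒ λ=+0.451406
r₁ = λ·B[:,0] = (+0.96019,-0.10036,-0.26071); r₂ = λ·B[:,1] = (+0.00204,+0.93574,-0.35269)
r₃ = r₁×r₂ = (+0.27935,+0.33811,+0.89869); SVD([r₁ r₂ r₃]) → R = UVᵀ:
  R  [+0.96019 +0.00204 +0.27935]
  R  [-0.10036 +0.93574 +0.33811]
  R  [-0.26071 -0.35269 +0.89869]
t = (-0.06646, +0.05037, +0.45141) m
tr R = 2.794619; θ = arccos((tr R − 1)/2) = 0.457161 rad = 26.193°
axis k = ((R−Rᵀ)₃₂, (R−Rᵀ)₁₃, (R−Rᵀ)₂₁) / (2 sinθ) = (-0.782503, +0.611746, -0.115998)
rvec = θ·k = (-0.357730, +0.279667, -0.053030)

rvec=(-0.3577, 0.2797, -0.0530) tvec=(-0.0665, 0.0504, 0.4514)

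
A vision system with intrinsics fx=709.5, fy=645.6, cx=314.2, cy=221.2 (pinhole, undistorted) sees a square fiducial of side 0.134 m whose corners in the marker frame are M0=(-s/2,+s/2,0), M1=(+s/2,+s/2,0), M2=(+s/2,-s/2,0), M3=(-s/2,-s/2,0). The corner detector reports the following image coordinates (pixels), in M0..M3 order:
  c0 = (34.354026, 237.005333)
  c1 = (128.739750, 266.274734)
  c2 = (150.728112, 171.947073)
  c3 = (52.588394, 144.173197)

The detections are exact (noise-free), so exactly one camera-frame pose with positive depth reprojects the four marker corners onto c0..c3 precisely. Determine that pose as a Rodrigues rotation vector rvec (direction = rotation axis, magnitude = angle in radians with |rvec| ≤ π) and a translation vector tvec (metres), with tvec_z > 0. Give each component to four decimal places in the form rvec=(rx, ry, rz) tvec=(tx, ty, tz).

rvec=(0.1961, 0.2038, 0.2810) tvec=(-0.2759, -0.0214, 0.8761)

Intrinsics K: fx=709.5, fy=645.6, cx=314.2, cy=221.2
Marker side s = 0.134 m; corners in marker frame (Z=0):
  M0 = (-0.0670, +0.0670, 0)
  M1 = (+0.0670, +0.0670, 0)
  M2 = (+0.0670, -0.0670, 0)
  M3 = (-0.0670, -0.0670, 0)
Detected image corners:
  c0 = (34.354026, 237.005333) px
  c1 = (128.739750, 266.274734) px
  c2 = (150.728112, 171.947073) px
  c3 = (52.588394, 144.173197) px
Planar DLT: solve 8×8 A·h = b for H (H[2,2]=1):
  H  [+700.23419 -126.98435 +90.80353]
  H  [+172.89064 +749.53339 +205.44757]
  H  [-0.19551 +0.25018 +1.00000]
B = K⁻¹H; ‖b₁‖=1.141385, ‖b₂‖=1.141385; λ = 2/(‖b₁‖+‖b₂‖) = 0.876129, sign → tz>0 ⇒ λ=+0.876129
r₁ = λ·B[:,0] = (+0.94054,+0.29332,-0.17129); r₂ = λ·B[:,1] = (-0.25387,+0.94207,+0.21919)
r₃ = r₁×r₂ = (+0.22566,-0.16267,+0.96053); SVD([r₁ r₂ r₃]) → R = UVᵀ:
  R  [+0.94054 -0.25387 +0.22566]
  R  [+0.29332 +0.94207 -0.16267]
  R  [-0.17129 +0.21919 +0.96053]
t = (-0.27586, -0.02138, +0.87613) m
tr R = 2.843147; θ = arccos((tr R − 1)/2) = 0.398682 rad = 22.843°
axis k = ((R−Rᵀ)₃₂, (R−Rᵀ)₁₃, (R−Rᵀ)₂₁) / (2 sinθ) = (+0.491826, +0.511277, +0.704772)
rvec = θ·k = (+0.196082, +0.203837, +0.280980)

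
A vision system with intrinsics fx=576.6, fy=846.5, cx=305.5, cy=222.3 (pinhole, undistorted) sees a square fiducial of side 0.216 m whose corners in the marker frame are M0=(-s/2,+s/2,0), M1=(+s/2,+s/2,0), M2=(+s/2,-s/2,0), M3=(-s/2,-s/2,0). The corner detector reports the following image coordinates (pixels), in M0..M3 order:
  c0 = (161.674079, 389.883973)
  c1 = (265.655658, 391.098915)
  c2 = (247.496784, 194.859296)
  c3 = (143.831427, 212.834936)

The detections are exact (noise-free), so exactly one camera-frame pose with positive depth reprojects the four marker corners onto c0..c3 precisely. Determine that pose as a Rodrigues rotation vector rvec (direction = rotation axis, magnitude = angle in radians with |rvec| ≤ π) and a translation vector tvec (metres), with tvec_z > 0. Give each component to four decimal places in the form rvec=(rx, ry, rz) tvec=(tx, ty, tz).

Intrinsics K: fx=576.6, fy=846.5, cx=305.5, cy=222.3
Marker side s = 0.216 m; corners in marker frame (Z=0):
  M0 = (-0.1080, +0.1080, 0)
  M1 = (+0.1080, +0.1080, 0)
  M2 = (+0.1080, -0.1080, 0)
  M3 = (-0.1080, -0.1080, 0)
Detected image corners:
  c0 = (161.674079, 389.883973) px
  c1 = (265.655658, 391.098915) px
  c2 = (247.496784, 194.859296) px
  c3 = (143.831427, 212.834936) px
Planar DLT: solve 8×8 A·h = b for H (H[2,2]=1):
  H  [+383.87041 +97.19645 +202.07883]
  H  [-179.02284 +882.00315 +298.06768]
  H  [-0.47297 +0.06790 +1.00000]
B = K⁻¹H; ‖b₁‖=1.034887, ‖b₂‖=1.034887; λ = 2/(‖b₁‖+‖b₂‖) = 0.966289, sign → tz>0 ⇒ λ=+0.966289
r₁ = λ·B[:,0] = (+0.88545,-0.08434,-0.45702); r₂ = λ·B[:,1] = (+0.12812,+0.98959,+0.06561)
r₃ = r₁×r₂ = (+0.44673,-0.11665,+0.88703); SVD([r₁ r₂ r₃]) → R = UVᵀ:
  R  [+0.88545 +0.12812 +0.44673]
  R  [-0.08434 +0.98959 -0.11665]
  R  [-0.45702 +0.06561 +0.88703]
t = (-0.17332, +0.08649, +0.96629) m
tr R = 2.762067; θ = arccos((tr R − 1)/2) = 0.492754 rad = 28.233°
axis k = ((R−Rᵀ)₃₂, (R−Rᵀ)₁₃, (R−Rᵀ)₂₁) / (2 sinθ) = (+0.192645, +0.955228, -0.224562)
rvec = θ·k = (+0.094927, +0.470692, -0.110654)

rvec=(0.0949, 0.4707, -0.1107) tvec=(-0.1733, 0.0865, 0.9663)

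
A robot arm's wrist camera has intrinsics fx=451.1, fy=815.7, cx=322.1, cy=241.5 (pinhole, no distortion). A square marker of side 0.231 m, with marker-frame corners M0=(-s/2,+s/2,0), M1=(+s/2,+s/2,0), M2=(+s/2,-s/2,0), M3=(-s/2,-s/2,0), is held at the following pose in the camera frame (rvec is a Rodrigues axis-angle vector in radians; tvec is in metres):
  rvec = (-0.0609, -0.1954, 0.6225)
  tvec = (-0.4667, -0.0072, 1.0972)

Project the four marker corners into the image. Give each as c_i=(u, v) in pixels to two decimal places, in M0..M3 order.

c0=(57.51, 256.04) c1=(141.65, 355.43) c2=(198.79, 217.39) c3=(118.67, 115.65)

Intrinsics K: fx=451.1, fy=815.7, cx=322.1, cy=241.5
Marker side s = 0.231 m; corners in marker frame (Z=0):
  M0 = (-0.1155, +0.1155, 0)
  M1 = (+0.1155, +0.1155, 0)
  M2 = (+0.1155, -0.1155, 0)
  M3 = (-0.1155, -0.1155, 0)
rvec = (-0.0609, -0.1954, 0.6225), |rvec| = θ = 0.65528 rad = 37.545°
Rodrigues: sinθ=0.60938, 1−cosθ=0.20712; R = I + sinθ·[k]× + (1−cosθ)·[k]×²:
    [+0.79466 -0.57316 -0.20000]
    [+0.58464 +0.81129 -0.00204]
    [+0.16343 -0.11531 +0.97979]
t = (-0.4667, -0.0072, 1.0972) m
M0: Pc = R·M0+t = (-0.62468, +0.01898, +1.06501); u = 451.1·(-0.62468)/1.06501 + 322.1 = 57.5056, v = 815.7·(+0.01898)/1.06501 + 241.5 = 256.0360
M1: Pc = R·M1+t = (-0.44112, +0.15403, +1.10276); u = 451.1·(-0.44112)/1.10276 + 322.1 = 141.6548, v = 815.7·(+0.15403)/1.10276 + 241.5 = 355.4345
M2: Pc = R·M2+t = (-0.30872, -0.03338, +1.12939); u = 451.1·(-0.30872)/1.12939 + 322.1 = 198.7931, v = 815.7·(-0.03338)/1.12939 + 241.5 = 217.3924
M3: Pc = R·M3+t = (-0.49228, -0.16843, +1.09164); u = 451.1·(-0.49228)/1.09164 + 322.1 = 118.6731, v = 815.7·(-0.16843)/1.09164 + 241.5 = 115.6454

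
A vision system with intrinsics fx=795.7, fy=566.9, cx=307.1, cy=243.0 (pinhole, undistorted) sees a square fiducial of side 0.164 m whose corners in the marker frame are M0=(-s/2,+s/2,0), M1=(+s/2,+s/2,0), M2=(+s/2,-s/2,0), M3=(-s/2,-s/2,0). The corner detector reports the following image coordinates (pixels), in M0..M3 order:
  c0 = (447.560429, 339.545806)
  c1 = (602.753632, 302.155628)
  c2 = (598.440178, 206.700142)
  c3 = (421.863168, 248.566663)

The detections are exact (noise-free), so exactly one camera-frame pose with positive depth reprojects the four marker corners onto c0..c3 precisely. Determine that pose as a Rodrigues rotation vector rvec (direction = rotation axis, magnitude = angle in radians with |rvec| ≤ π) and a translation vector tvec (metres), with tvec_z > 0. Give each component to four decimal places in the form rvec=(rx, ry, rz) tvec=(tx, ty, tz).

rvec=(0.6109, -0.1276, -0.3001) tvec=(0.1974, 0.0448, 0.7434)

Intrinsics K: fx=795.7, fy=566.9, cx=307.1, cy=243.0
Marker side s = 0.164 m; corners in marker frame (Z=0):
  M0 = (-0.0820, +0.0820, 0)
  M1 = (+0.0820, +0.0820, 0)
  M2 = (+0.0820, -0.0820, 0)
  M3 = (-0.0820, -0.0820, 0)
Detected image corners:
  c0 = (447.560429, 339.545806) px
  c1 = (602.753632, 302.155628) px
  c2 = (598.440178, 206.700142) px
  c3 = (421.863168, 248.566663) px
Planar DLT: solve 8×8 A·h = b for H (H[2,2]=1):
  H  [+1027.92082 +496.30588 +518.40649]
  H  [-229.84246 +783.01503 +277.16771]
  H  [+0.03981 +0.78242 +1.00000]
B = K⁻¹H; ‖b₁‖=1.345174, ‖b₂‖=1.345174; λ = 2/(‖b₁‖+‖b₂‖) = 0.743398, sign → tz>0 ⇒ λ=+0.743398
r₁ = λ·B[:,0] = (+0.94893,-0.31409,+0.02960); r₂ = λ·B[:,1] = (+0.23920,+0.77748,+0.58165)
r₃ = r₁×r₂ = (-0.20570,-0.54487,+0.81290); SVD([r₁ r₂ r₃]) → R = UVᵀ:
  R  [+0.94893 +0.23920 -0.20570]
  R  [-0.31409 +0.77748 -0.54487]
  R  [+0.02960 +0.58165 +0.81290]
t = (+0.19742, +0.04481, +0.74340) m
tr R = 2.539310; θ = arccos((tr R − 1)/2) = 0.692496 rad = 39.677°
axis k = ((R−Rᵀ)₃₂, (R−Rᵀ)₁₃, (R−Rᵀ)₂₁) / (2 sinθ) = (+0.882213, -0.184268, -0.433296)
rvec = θ·k = (+0.610929, -0.127605, -0.300056)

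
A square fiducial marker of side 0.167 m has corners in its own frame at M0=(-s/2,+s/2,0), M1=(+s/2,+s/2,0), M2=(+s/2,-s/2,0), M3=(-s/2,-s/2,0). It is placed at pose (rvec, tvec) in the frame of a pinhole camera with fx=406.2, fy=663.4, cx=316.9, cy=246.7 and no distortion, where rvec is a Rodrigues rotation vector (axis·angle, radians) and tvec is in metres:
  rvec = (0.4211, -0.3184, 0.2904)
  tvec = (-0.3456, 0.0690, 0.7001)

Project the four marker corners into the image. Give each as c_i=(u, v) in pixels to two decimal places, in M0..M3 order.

Intrinsics K: fx=406.2, fy=663.4, cx=316.9, cy=246.7
Marker side s = 0.167 m; corners in marker frame (Z=0):
  M0 = (-0.0835, +0.0835, 0)
  M1 = (+0.0835, +0.0835, 0)
  M2 = (+0.0835, -0.0835, 0)
  M3 = (-0.0835, -0.0835, 0)
rvec = (0.4211, -0.3184, 0.2904), |rvec| = θ = 0.60252 rad = 34.522°
Rodrigues: sinθ=0.56672, 1−cosθ=0.17609; R = I + sinθ·[k]× + (1−cosθ)·[k]×²:
    [+0.90992 -0.33818 -0.24017]
    [+0.20811 +0.87308 -0.44093]
    [+0.35880 +0.35123 +0.86481]
t = (-0.3456, 0.0690, 0.7001) m
M0: Pc = R·M0+t = (-0.44982, +0.12453, +0.69947); u = 406.2·(-0.44982)/0.69947 + 316.9 = 55.6795, v = 663.4·(+0.12453)/0.69947 + 246.7 = 364.8040
M1: Pc = R·M1+t = (-0.29786, +0.15928, +0.75939); u = 406.2·(-0.29786)/0.75939 + 316.9 = 157.5733, v = 663.4·(+0.15928)/0.75939 + 246.7 = 385.8464
M2: Pc = R·M2+t = (-0.24138, +0.01347, +0.70073); u = 406.2·(-0.24138)/0.70073 + 316.9 = 176.9749, v = 663.4·(+0.01347)/0.70073 + 246.7 = 259.4570
M3: Pc = R·M3+t = (-0.39334, -0.02128, +0.64081); u = 406.2·(-0.39334)/0.64081 + 316.9 = 67.5685, v = 663.4·(-0.02128)/0.64081 + 246.7 = 224.6704

c0=(55.68, 364.80) c1=(157.57, 385.85) c2=(176.97, 259.46) c3=(67.57, 224.67)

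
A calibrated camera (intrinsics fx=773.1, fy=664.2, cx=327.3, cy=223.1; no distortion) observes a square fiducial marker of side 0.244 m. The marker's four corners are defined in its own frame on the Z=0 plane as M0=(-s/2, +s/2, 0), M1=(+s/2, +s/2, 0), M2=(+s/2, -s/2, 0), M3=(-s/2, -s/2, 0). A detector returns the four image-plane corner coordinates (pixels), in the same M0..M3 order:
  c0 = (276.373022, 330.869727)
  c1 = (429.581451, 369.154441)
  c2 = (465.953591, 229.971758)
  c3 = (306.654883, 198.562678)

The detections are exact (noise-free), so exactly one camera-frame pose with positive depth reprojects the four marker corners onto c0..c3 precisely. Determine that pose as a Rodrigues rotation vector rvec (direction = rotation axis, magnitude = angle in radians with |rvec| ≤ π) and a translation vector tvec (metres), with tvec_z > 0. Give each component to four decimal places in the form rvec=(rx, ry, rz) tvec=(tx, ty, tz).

rvec=(0.0975, 0.2876, 0.2143) tvec=(0.0592, 0.1028, 1.1487)

Intrinsics K: fx=773.1, fy=664.2, cx=327.3, cy=223.1
Marker side s = 0.244 m; corners in marker frame (Z=0):
  M0 = (-0.1220, +0.1220, 0)
  M1 = (+0.1220, +0.1220, 0)
  M2 = (+0.1220, -0.1220, 0)
  M3 = (-0.1220, -0.1220, 0)
Detected image corners:
  c0 = (276.373022, 330.869727) px
  c1 = (429.581451, 369.154441) px
  c2 = (465.953591, 229.971758) px
  c3 = (306.654883, 198.562678) px
Planar DLT: solve 8×8 A·h = b for H (H[2,2]=1):
  H  [+553.09653 -95.76200 +367.17172]
  H  [+76.50610 +586.81261 +282.54513]
  H  [-0.23569 +0.10947 +1.00000]
B = K⁻¹H; ‖b₁‖=0.870567, ‖b₂‖=0.870567; λ = 2/(‖b₁‖+‖b₂‖) = 1.148677, sign → tz>0 ⇒ λ=+1.148677
r₁ = λ·B[:,0] = (+0.93641,+0.22325,-0.27073); r₂ = λ·B[:,1] = (-0.19552,+0.97260,+0.12575)
r₃ = r₁×r₂ = (+0.29139,-0.06482,+0.95441); SVD([r₁ r₂ r₃]) → R = UVᵀ:
  R  [+0.93641 -0.19552 +0.29139]
  R  [+0.22325 +0.97260 -0.06482]
  R  [-0.27073 +0.12575 +0.95441]
t = (+0.05924, +0.10281, +1.14868) m
tr R = 2.863422; θ = arccos((tr R − 1)/2) = 0.371700 rad = 21.297°
axis k = ((R−Rᵀ)₃₂, (R−Rᵀ)₁₃, (R−Rᵀ)₂₁) / (2 sinθ) = (+0.262343, +0.773839, +0.576497)
rvec = θ·k = (+0.097513, +0.287636, +0.214284)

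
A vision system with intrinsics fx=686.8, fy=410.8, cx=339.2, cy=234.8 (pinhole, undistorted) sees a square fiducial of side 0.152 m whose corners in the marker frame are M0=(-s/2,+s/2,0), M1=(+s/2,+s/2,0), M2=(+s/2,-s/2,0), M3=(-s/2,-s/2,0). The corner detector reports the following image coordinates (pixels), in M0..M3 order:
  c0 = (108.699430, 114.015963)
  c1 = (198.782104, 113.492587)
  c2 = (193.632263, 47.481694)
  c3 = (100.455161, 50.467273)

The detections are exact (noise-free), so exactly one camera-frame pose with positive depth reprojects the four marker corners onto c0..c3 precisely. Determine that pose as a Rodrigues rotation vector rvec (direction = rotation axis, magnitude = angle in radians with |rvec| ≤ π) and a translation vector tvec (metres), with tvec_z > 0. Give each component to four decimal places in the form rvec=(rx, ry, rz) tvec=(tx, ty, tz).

Intrinsics K: fx=686.8, fy=410.8, cx=339.2, cy=234.8
Marker side s = 0.152 m; corners in marker frame (Z=0):
  M0 = (-0.0760, +0.0760, 0)
  M1 = (+0.0760, +0.0760, 0)
  M2 = (+0.0760, -0.0760, 0)
  M3 = (-0.0760, -0.0760, 0)
Detected image corners:
  c0 = (108.699430, 114.015963) px
  c1 = (198.782104, 113.492587) px
  c2 = (193.632263, 47.481694) px
  c3 = (100.455161, 50.467273) px
Planar DLT: solve 8×8 A·h = b for H (H[2,2]=1):
  H  [+566.01326 +80.33890 +149.60526]
  H  [-31.21188 +445.55862 +81.97136]
  H  [-0.24356 +0.23998 +1.00000]
B = K⁻¹H; ‖b₁‖=0.977369, ‖b₂‖=0.977369; λ = 2/(‖b₁‖+‖b₂‖) = 1.023155, sign → tz>0 ⇒ λ=+1.023155
r₁ = λ·B[:,0] = (+0.96629,+0.06470,-0.24920); r₂ = λ·B[:,1] = (-0.00158,+0.96939,+0.24554)
r₃ = r₁×r₂ = (+0.25745,-0.23686,+0.93681); SVD([r₁ r₂ r₃]) → R = UVᵀ:
  R  [+0.96629 -0.00158 +0.25745]
  R  [+0.06470 +0.96939 -0.23686]
  R  [-0.24920 +0.24554 +0.93681]
t = (-0.28245, -0.38064, +1.02316) m
tr R = 2.872485; θ = arccos((tr R − 1)/2) = 0.359017 rad = 20.570°
axis k = ((R−Rᵀ)₃₂, (R−Rᵀ)₁₃, (R−Rᵀ)₂₁) / (2 sinθ) = (+0.686486, +0.721000, +0.094318)
rvec = θ·k = (+0.246460, +0.258851, +0.033862)

rvec=(0.2465, 0.2589, 0.0339) tvec=(-0.2824, -0.3806, 1.0232)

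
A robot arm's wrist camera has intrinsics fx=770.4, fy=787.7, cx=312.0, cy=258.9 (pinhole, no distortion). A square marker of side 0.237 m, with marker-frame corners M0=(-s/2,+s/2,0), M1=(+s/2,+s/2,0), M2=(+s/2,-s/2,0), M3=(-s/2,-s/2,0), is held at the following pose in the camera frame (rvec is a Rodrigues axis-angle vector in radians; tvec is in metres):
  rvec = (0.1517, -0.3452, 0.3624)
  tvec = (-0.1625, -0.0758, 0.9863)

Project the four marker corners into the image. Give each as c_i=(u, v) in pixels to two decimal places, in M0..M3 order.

Intrinsics K: fx=770.4, fy=787.7, cx=312.0, cy=258.9
Marker side s = 0.237 m; corners in marker frame (Z=0):
  M0 = (-0.1185, +0.1185, 0)
  M1 = (+0.1185, +0.1185, 0)
  M2 = (+0.1185, -0.1185, 0)
  M3 = (-0.1185, -0.1185, 0)
rvec = (0.1517, -0.3452, 0.3624), |rvec| = θ = 0.52298 rad = 29.965°
Rodrigues: sinθ=0.49947, 1−cosθ=0.13367; R = I + sinθ·[k]× + (1−cosθ)·[k]×²:
    [+0.87758 -0.37170 -0.30281]
    [+0.32051 +0.92457 -0.20602]
    [+0.35655 +0.08374 +0.93052]
t = (-0.1625, -0.0758, 0.9863) m
M0: Pc = R·M0+t = (-0.31054, -0.00422, +0.95397); u = 770.4·(-0.31054)/0.95397 + 312.0 = 61.2177, v = 787.7·(-0.00422)/0.95397 + 258.9 = 255.4162
M1: Pc = R·M1+t = (-0.10255, +0.07174, +1.03847); u = 770.4·(-0.10255)/1.03847 + 312.0 = 235.9204, v = 787.7·(+0.07174)/1.03847 + 258.9 = 313.3177
M2: Pc = R·M2+t = (-0.01446, -0.14738, +1.01863); u = 770.4·(-0.01446)/1.01863 + 312.0 = 301.0632, v = 787.7·(-0.14738)/1.01863 + 258.9 = 144.9311
M3: Pc = R·M3+t = (-0.22245, -0.22334, +0.93413); u = 770.4·(-0.22245)/0.93413 + 312.0 = 128.5415, v = 787.7·(-0.22334)/0.93413 + 258.9 = 70.5671

c0=(61.22, 255.42) c1=(235.92, 313.32) c2=(301.06, 144.93) c3=(128.54, 70.57)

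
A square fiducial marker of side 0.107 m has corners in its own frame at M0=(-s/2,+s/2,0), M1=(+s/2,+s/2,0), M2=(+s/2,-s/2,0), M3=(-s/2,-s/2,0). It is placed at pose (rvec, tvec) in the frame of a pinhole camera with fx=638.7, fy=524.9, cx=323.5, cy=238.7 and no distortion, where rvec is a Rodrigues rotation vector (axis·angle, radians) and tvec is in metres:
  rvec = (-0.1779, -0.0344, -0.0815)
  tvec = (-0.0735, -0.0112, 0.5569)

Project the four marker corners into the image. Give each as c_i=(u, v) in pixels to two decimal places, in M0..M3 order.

c0=(180.26, 282.45) c1=(305.24, 274.13) c2=(295.75, 176.06) c3=(174.84, 183.32)

Intrinsics K: fx=638.7, fy=524.9, cx=323.5, cy=238.7
Marker side s = 0.107 m; corners in marker frame (Z=0):
  M0 = (-0.0535, +0.0535, 0)
  M1 = (+0.0535, +0.0535, 0)
  M2 = (+0.0535, -0.0535, 0)
  M3 = (-0.0535, -0.0535, 0)
rvec = (-0.1779, -0.0344, -0.0815), |rvec| = θ = 0.19868 rad = 11.384°
Rodrigues: sinθ=0.19738, 1−cosθ=0.01967; R = I + sinθ·[k]× + (1−cosθ)·[k]×²:
    [+0.99610 +0.08401 -0.02695]
    [-0.07792 +0.98092 +0.17813]
    [+0.04140 -0.17533 +0.98364]
t = (-0.0735, -0.0112, 0.5569) m
M0: Pc = R·M0+t = (-0.12230, +0.04545, +0.54530); u = 638.7·(-0.12230)/0.54530 + 323.5 = 180.2575, v = 524.9·(+0.04545)/0.54530 + 238.7 = 282.4469
M1: Pc = R·M1+t = (-0.01571, +0.03711, +0.54973); u = 638.7·(-0.01571)/0.54973 + 323.5 = 305.2431, v = 524.9·(+0.03711)/0.54973 + 238.7 = 274.1341
M2: Pc = R·M2+t = (-0.02470, -0.06785, +0.56850); u = 638.7·(-0.02470)/0.56850 + 323.5 = 295.7459, v = 524.9·(-0.06785)/0.56850 + 238.7 = 176.0554
M3: Pc = R·M3+t = (-0.13129, -0.05951, +0.56407); u = 638.7·(-0.13129)/0.56407 + 323.5 = 174.8427, v = 524.9·(-0.05951)/0.56407 + 238.7 = 183.3214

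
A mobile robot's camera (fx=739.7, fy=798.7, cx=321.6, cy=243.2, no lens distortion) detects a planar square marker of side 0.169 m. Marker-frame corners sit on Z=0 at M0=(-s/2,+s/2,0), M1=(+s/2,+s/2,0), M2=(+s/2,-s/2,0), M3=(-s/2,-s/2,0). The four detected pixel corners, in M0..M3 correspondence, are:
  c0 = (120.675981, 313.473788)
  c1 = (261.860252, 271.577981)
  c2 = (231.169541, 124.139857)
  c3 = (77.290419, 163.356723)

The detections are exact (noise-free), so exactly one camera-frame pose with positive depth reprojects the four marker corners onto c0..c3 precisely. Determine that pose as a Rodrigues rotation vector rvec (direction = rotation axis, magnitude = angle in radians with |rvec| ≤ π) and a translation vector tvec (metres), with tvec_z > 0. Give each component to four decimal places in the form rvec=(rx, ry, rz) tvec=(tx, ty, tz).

rvec=(0.3658, -0.2417, -0.2232) tvec=(-0.1659, -0.0237, 0.8365)

Intrinsics K: fx=739.7, fy=798.7, cx=321.6, cy=243.2
Marker side s = 0.169 m; corners in marker frame (Z=0):
  M0 = (-0.0845, +0.0845, 0)
  M1 = (+0.0845, +0.0845, 0)
  M2 = (+0.0845, -0.0845, 0)
  M3 = (-0.0845, -0.0845, 0)
Detected image corners:
  c0 = (120.675981, 313.473788) px
  c1 = (261.860252, 271.577981) px
  c2 = (231.169541, 124.139857) px
  c3 = (77.290419, 163.356723) px
Planar DLT: solve 8×8 A·h = b for H (H[2,2]=1):
  H  [+911.20359 +296.43025 +174.88692]
  H  [-190.19043 +978.67875 +220.58176]
  H  [+0.22963 +0.45151 +1.00000]
B = K⁻¹H; ‖b₁‖=1.195446, ‖b₂‖=1.195446; λ = 2/(‖b₁‖+‖b₂‖) = 0.836508, sign → tz>0 ⇒ λ=+0.836508
r₁ = λ·B[:,0] = (+0.94694,-0.25768,+0.19209); r₂ = λ·B[:,1] = (+0.17102,+0.91000,+0.37769)
r₃ = r₁×r₂ = (-0.27212,-0.32481,+0.90579); SVD([r₁ r₂ r₃]) → R = UVᵀ:
  R  [+0.94694 +0.17102 -0.27212]
  R  [-0.25768 +0.91000 -0.32481]
  R  [+0.19209 +0.37769 +0.90579]
t = (-0.16591, -0.02369, +0.83651) m
tr R = 2.762732; θ = arccos((tr R − 1)/2) = 0.492051 rad = 28.192°
axis k = ((R−Rᵀ)₃₂, (R−Rᵀ)₁₃, (R−Rᵀ)₂₁) / (2 sinθ) = (+0.743490, -0.491294, -0.453711)
rvec = θ·k = (+0.365835, -0.241742, -0.223249)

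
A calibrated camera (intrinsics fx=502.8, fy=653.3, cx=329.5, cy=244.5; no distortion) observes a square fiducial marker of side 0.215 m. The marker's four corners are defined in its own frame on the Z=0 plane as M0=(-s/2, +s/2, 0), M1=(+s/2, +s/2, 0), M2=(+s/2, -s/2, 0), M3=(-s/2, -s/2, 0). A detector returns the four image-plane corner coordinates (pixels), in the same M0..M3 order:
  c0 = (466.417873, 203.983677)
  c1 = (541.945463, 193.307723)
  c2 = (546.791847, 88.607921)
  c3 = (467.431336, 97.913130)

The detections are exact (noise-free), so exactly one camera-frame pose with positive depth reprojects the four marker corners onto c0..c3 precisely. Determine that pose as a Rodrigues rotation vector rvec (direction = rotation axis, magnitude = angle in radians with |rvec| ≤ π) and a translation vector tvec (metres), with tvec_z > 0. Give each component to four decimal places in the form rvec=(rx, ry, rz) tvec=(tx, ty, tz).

rvec=(0.3097, -0.1264, -0.0935) tvec=(0.4654, -0.1974, 1.3260)

Intrinsics K: fx=502.8, fy=653.3, cx=329.5, cy=244.5
Marker side s = 0.215 m; corners in marker frame (Z=0):
  M0 = (-0.1075, +0.1075, 0)
  M1 = (+0.1075, +0.1075, 0)
  M2 = (+0.1075, -0.1075, 0)
  M3 = (-0.1075, -0.1075, 0)
Detected image corners:
  c0 = (466.417873, 203.983677) px
  c1 = (541.945463, 193.307723) px
  c2 = (546.791847, 88.607921) px
  c3 = (467.431336, 97.913130) px
Planar DLT: solve 8×8 A·h = b for H (H[2,2]=1):
  H  [+401.75631 +104.27307 +505.95379]
  H  [-34.48957 +524.18974 +147.23040]
  H  [+0.08262 +0.23332 +1.00000]
B = K⁻¹H; ‖b₁‖=0.754125, ‖b₂‖=0.754125; λ = 2/(‖b₁‖+‖b₂‖) = 1.326040, sign → tz>0 ⇒ λ=+1.326040
r₁ = λ·B[:,0] = (+0.98776,-0.11101,+0.10955); r₂ = λ·B[:,1] = (+0.07224,+0.94818,+0.30940)
r₃ = r₁×r₂ = (-0.13822,-0.29770,+0.94460); SVD([r₁ r₂ r₃]) → R = UVᵀ:
  R  [+0.98776 +0.07224 -0.13822]
  R  [-0.11101 +0.94818 -0.29770]
  R  [+0.10955 +0.30940 +0.94460]
t = (+0.46536, -0.19743, +1.32604) m
tr R = 2.880549; θ = arccos((tr R − 1)/2) = 0.347361 rad = 19.902°
axis k = ((R−Rᵀ)₃₂, (R−Rᵀ)₁₃, (R−Rᵀ)₂₁) / (2 sinθ) = (+0.891691, -0.363928, -0.269153)
rvec = θ·k = (+0.309739, -0.126415, -0.093493)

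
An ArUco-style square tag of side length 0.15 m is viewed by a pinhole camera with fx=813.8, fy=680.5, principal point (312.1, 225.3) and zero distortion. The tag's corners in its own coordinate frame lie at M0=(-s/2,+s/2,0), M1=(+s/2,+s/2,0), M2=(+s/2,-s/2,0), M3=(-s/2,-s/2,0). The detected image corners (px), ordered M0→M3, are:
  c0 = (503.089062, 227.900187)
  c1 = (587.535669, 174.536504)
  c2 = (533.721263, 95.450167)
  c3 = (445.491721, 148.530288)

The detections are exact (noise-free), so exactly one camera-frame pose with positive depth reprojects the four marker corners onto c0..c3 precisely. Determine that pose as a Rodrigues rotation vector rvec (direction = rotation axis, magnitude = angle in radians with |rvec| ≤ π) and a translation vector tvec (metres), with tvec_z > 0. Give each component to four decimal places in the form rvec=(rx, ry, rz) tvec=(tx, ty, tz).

rvec=(0.1529, -0.2253, -0.6016) tvec=(0.2722, -0.1001, 1.0740)

Intrinsics K: fx=813.8, fy=680.5, cx=312.1, cy=225.3
Marker side s = 0.15 m; corners in marker frame (Z=0):
  M0 = (-0.0750, +0.0750, 0)
  M1 = (+0.0750, +0.0750, 0)
  M2 = (+0.0750, -0.0750, 0)
  M3 = (-0.0750, -0.0750, 0)
Detected image corners:
  c0 = (503.089062, 227.900187) px
  c1 = (587.535669, 174.536504) px
  c2 = (533.721263, 95.450167) px
  c3 = (445.491721, 148.530288) px
Planar DLT: solve 8×8 A·h = b for H (H[2,2]=1):
  H  [+654.85328 +471.11768 +518.35978]
  H  [-330.01428 +559.37267 +161.87139]
  H  [+0.15354 +0.19304 +1.00000]
B = K⁻¹H; ‖b₁‖=0.931057, ‖b₂‖=0.931057; λ = 2/(‖b₁‖+‖b₂‖) = 1.074048, sign → tz>0 ⇒ λ=+1.074048
r₁ = λ·B[:,0] = (+0.80103,-0.57547,+0.16491); r₂ = λ·B[:,1] = (+0.54226,+0.81423,+0.20733)
r₃ = r₁×r₂ = (-0.25358,-0.07666,+0.96427); SVD([r₁ r₂ r₃]) → R = UVᵀ:
  R  [+0.80103 +0.54226 -0.25358]
  R  [-0.57547 +0.81423 -0.07666]
  R  [+0.16491 +0.20733 +0.96427]
t = (+0.27222, -0.10011, +1.07405) m
tr R = 2.579525; θ = arccos((tr R − 1)/2) = 0.660375 rad = 37.837°
axis k = ((R−Rᵀ)₃₂, (R−Rᵀ)₁₃, (R−Rᵀ)₂₁) / (2 sinθ) = (+0.231486, -0.341115, -0.911074)
rvec = θ·k = (+0.152867, -0.225264, -0.601650)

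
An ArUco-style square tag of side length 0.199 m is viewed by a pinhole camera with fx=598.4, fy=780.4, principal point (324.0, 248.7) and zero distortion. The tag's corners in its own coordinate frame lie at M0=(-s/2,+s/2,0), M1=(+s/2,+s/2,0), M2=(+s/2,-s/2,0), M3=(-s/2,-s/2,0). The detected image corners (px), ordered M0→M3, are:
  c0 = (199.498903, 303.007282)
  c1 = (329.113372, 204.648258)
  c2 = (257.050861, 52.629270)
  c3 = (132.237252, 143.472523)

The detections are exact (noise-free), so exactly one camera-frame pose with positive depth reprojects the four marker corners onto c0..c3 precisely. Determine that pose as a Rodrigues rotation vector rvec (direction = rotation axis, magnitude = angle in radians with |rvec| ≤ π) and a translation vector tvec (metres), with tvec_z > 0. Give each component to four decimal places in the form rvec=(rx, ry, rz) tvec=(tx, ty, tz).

rvec=(-0.2155, -0.0231, -0.5362) tvec=(-0.1294, -0.0786, 0.8169)

Intrinsics K: fx=598.4, fy=780.4, cx=324.0, cy=248.7
Marker side s = 0.199 m; corners in marker frame (Z=0):
  M0 = (-0.0995, +0.0995, 0)
  M1 = (+0.0995, +0.0995, 0)
  M2 = (+0.0995, -0.0995, 0)
  M3 = (-0.0995, -0.0995, 0)
Detected image corners:
  c0 = (199.498903, 303.007282) px
  c1 = (329.113372, 204.648258) px
  c2 = (257.050861, 52.629270) px
  c3 = (132.237252, 143.472523) px
Planar DLT: solve 8×8 A·h = b for H (H[2,2]=1):
  H  [+660.89497 +294.65490 +229.24111]
  H  [-458.12276 +740.05117 +173.61474]
  H  [+0.09552 -0.24195 +1.00000]
B = K⁻¹H; ‖b₁‖=1.224181, ‖b₂‖=1.224181; λ = 2/(‖b₁‖+‖b₂‖) = 0.816873, sign → tz>0 ⇒ λ=+0.816873
r₁ = λ·B[:,0] = (+0.85994,-0.50440,+0.07803); r₂ = λ·B[:,1] = (+0.50924,+0.83762,-0.19764)
r₃ = r₁×r₂ = (+0.03433,+0.20969,+0.97716); SVD([r₁ r₂ r₃]) → R = UVᵀ:
  R  [+0.85994 +0.50924 +0.03433]
  R  [-0.50440 +0.83762 +0.20969]
  R  [+0.07803 -0.19764 +0.97716]
t = (-0.12935, -0.07859, +0.81687) m
tr R = 2.674725; θ = arccos((tr R − 1)/2) = 0.578356 rad = 33.137°
axis k = ((R−Rᵀ)₃₂, (R−Rᵀ)₁₃, (R−Rᵀ)₂₁) / (2 sinθ) = (-0.372570, -0.039964, -0.927143)
rvec = θ·k = (-0.215478, -0.023113, -0.536218)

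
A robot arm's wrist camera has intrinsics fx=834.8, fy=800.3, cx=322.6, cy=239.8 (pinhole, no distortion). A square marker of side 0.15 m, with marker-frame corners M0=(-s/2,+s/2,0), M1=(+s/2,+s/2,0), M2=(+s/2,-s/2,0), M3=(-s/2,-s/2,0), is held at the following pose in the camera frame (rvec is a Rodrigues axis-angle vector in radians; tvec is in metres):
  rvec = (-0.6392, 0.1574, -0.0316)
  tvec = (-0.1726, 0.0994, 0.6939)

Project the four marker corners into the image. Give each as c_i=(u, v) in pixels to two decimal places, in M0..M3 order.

c0=(8.51, 440.57) c1=(191.99, 432.38) c2=(211.32, 276.47) c3=(49.23, 287.95)

Intrinsics K: fx=834.8, fy=800.3, cx=322.6, cy=239.8
Marker side s = 0.15 m; corners in marker frame (Z=0):
  M0 = (-0.0750, +0.0750, 0)
  M1 = (+0.0750, +0.0750, 0)
  M2 = (+0.0750, -0.0750, 0)
  M3 = (-0.0750, -0.0750, 0)
rvec = (-0.6392, 0.1574, -0.0316), |rvec| = θ = 0.65905 rad = 37.761°
Rodrigues: sinθ=0.61237, 1−cosθ=0.20943; R = I + sinθ·[k]× + (1−cosθ)·[k]×²:
    [+0.98757 -0.01915 +0.15599]
    [-0.07787 +0.80252 +0.59152]
    [-0.13651 -0.59632 +0.79105]
t = (-0.1726, 0.0994, 0.6939) m
M0: Pc = R·M0+t = (-0.24810, +0.16543, +0.65941); u = 834.8·(-0.24810)/0.65941 + 322.6 = 8.5071, v = 800.3·(+0.16543)/0.65941 + 239.8 = 440.5737
M1: Pc = R·M1+t = (-0.09997, +0.15375, +0.63894); u = 834.8·(-0.09997)/0.63894 + 322.6 = 191.9872, v = 800.3·(+0.15375)/0.63894 + 239.8 = 432.3773
M2: Pc = R·M2+t = (-0.09710, +0.03337, +0.72839); u = 834.8·(-0.09710)/0.72839 + 322.6 = 211.3188, v = 800.3·(+0.03337)/0.72839 + 239.8 = 276.4655
M3: Pc = R·M3+t = (-0.24523, +0.04505, +0.74886); u = 834.8·(-0.24523)/0.74886 + 322.6 = 49.2260, v = 800.3·(+0.04505)/0.74886 + 239.8 = 287.9460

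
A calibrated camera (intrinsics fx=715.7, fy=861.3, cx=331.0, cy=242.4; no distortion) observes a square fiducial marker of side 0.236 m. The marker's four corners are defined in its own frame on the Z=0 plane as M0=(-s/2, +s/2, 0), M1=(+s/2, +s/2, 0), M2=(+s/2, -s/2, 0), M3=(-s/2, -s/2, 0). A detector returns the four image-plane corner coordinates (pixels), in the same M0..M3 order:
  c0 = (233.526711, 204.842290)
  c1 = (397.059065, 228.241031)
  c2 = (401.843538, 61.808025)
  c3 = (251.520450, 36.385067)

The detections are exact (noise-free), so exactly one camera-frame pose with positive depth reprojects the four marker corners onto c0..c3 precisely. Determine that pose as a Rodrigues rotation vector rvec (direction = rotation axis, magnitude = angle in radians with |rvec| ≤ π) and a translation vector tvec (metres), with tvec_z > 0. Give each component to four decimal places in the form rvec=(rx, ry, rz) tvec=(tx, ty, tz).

Intrinsics K: fx=715.7, fy=861.3, cx=331.0, cy=242.4
Marker side s = 0.236 m; corners in marker frame (Z=0):
  M0 = (-0.1180, +0.1180, 0)
  M1 = (+0.1180, +0.1180, 0)
  M2 = (+0.1180, -0.1180, 0)
  M3 = (-0.1180, -0.1180, 0)
Detected image corners:
  c0 = (233.526711, 204.842290) px
  c1 = (397.059065, 228.241031) px
  c2 = (401.843538, 61.808025) px
  c3 = (251.520450, 36.385067) px
Planar DLT: solve 8×8 A·h = b for H (H[2,2]=1):
  H  [+696.58030 -160.02889 +322.16782]
  H  [+117.17870 +663.07344 +129.51580]
  H  [+0.10214 -0.34926 +1.00000]
B = K⁻¹H; ‖b₁‖=0.937822, ‖b₂‖=0.937822; λ = 2/(‖b₁‖+‖b₂‖) = 1.066301, sign → tz>0 ⇒ λ=+1.066301
r₁ = λ·B[:,0] = (+0.98744,+0.11442,+0.10891); r₂ = λ·B[:,1] = (-0.06619,+0.92570,-0.37241)
r₃ = r₁×r₂ = (-0.14343,+0.36053,+0.92165); SVD([r₁ r₂ r₃]) → R = UVᵀ:
  R  [+0.98744 -0.06619 -0.14343]
  R  [+0.11442 +0.92570 +0.36053]
  R  [+0.10891 -0.37241 +0.92165]
t = (-0.01316, -0.13975, +1.06630) m
tr R = 2.834803; θ = arccos((tr R − 1)/2) = 0.409296 rad = 23.451°
axis k = ((R−Rᵀ)₃₂, (R−Rᵀ)₁₃, (R−Rᵀ)₂₁) / (2 sinθ) = (-0.920867, -0.317043, +0.226910)
rvec = θ·k = (-0.376907, -0.129764, +0.092873)

rvec=(-0.3769, -0.1298, 0.0929) tvec=(-0.0132, -0.1398, 1.0663)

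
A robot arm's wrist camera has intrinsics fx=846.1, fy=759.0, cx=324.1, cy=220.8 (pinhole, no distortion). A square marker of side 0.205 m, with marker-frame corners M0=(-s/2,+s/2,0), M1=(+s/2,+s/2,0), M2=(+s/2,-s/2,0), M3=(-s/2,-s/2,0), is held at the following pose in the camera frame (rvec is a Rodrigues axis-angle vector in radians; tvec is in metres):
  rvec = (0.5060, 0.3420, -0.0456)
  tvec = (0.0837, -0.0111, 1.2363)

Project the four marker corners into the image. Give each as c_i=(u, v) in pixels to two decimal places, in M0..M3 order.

c0=(324.16, 263.62) c1=(454.90, 271.06) c2=(446.73, 157.30) c3=(306.19, 155.61)

Intrinsics K: fx=846.1, fy=759.0, cx=324.1, cy=220.8
Marker side s = 0.205 m; corners in marker frame (Z=0):
  M0 = (-0.1025, +0.1025, 0)
  M1 = (+0.1025, +0.1025, 0)
  M2 = (+0.1025, -0.1025, 0)
  M3 = (-0.1025, -0.1025, 0)
rvec = (0.5060, 0.3420, -0.0456), |rvec| = θ = 0.61244 rad = 35.090°
Rodrigues: sinθ=0.57486, 1−cosθ=0.18175; R = I + sinθ·[k]× + (1−cosθ)·[k]×²:
    [+0.94232 +0.12666 +0.30984]
    [+0.04105 +0.87493 -0.48251]
    [-0.33220 +0.46740 +0.81926]
t = (0.0837, -0.0111, 1.2363) m
M0: Pc = R·M0+t = (+0.00010, +0.07437, +1.31826); u = 846.1·(+0.00010)/1.31826 + 324.1 = 324.1610, v = 759.0·(+0.07437)/1.31826 + 220.8 = 263.6204
M1: Pc = R·M1+t = (+0.19327, +0.08279, +1.25016); u = 846.1·(+0.19327)/1.25016 + 324.1 = 454.9039, v = 759.0·(+0.08279)/1.25016 + 220.8 = 271.0624
M2: Pc = R·M2+t = (+0.16730, -0.09657, +1.15434); u = 846.1·(+0.16730)/1.15434 + 324.1 = 446.7299, v = 759.0·(-0.09657)/1.15434 + 220.8 = 157.3022
M3: Pc = R·M3+t = (-0.02587, -0.10499, +1.22244); u = 846.1·(-0.02587)/1.22244 + 324.1 = 306.1945, v = 759.0·(-0.10499)/1.22244 + 220.8 = 155.6143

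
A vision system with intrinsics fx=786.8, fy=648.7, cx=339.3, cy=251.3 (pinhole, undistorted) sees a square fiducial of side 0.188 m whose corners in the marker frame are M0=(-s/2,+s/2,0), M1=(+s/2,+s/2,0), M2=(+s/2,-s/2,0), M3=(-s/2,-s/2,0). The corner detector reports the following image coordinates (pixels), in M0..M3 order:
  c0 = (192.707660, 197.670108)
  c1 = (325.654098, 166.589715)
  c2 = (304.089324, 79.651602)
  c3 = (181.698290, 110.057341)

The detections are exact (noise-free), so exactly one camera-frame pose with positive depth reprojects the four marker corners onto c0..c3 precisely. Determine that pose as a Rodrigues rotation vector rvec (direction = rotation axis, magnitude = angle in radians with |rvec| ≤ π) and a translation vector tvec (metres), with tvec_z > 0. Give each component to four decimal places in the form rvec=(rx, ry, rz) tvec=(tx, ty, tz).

Intrinsics K: fx=786.8, fy=648.7, cx=339.3, cy=251.3
Marker side s = 0.188 m; corners in marker frame (Z=0):
  M0 = (-0.0940, +0.0940, 0)
  M1 = (+0.0940, +0.0940, 0)
  M2 = (+0.0940, -0.0940, 0)
  M3 = (-0.0940, -0.0940, 0)
Detected image corners:
  c0 = (192.707660, 197.670108) px
  c1 = (325.654098, 166.589715) px
  c2 = (304.089324, 79.651602) px
  c3 = (181.698290, 110.057341) px
Planar DLT: solve 8×8 A·h = b for H (H[2,2]=1):
  H  [+650.62692 -20.56683 +250.05788]
  H  [-178.53708 +405.26781 +136.90259]
  H  [-0.10890 -0.42588 +1.00000]
B = K⁻¹H; ‖b₁‖=0.910961, ‖b₂‖=0.910961; λ = 2/(‖b₁‖+‖b₂‖) = 1.097742, sign → tz>0 ⇒ λ=+1.097742
r₁ = λ·B[:,0] = (+0.95931,-0.25581,-0.11955); r₂ = λ·B[:,1] = (+0.17291,+0.86691,-0.46751)
r₃ = r₁×r₂ = (+0.22323,+0.42781,+0.87587); SVD([r₁ r₂ r₃]) → R = UVᵀ:
  R  [+0.95931 +0.17291 +0.22323]
  R  [-0.25581 +0.86691 +0.42781]
  R  [-0.11955 -0.46751 +0.87587]
t = (-0.12451, -0.19359, +1.09774) m
tr R = 2.702084; θ = arccos((tr R − 1)/2) = 0.552830 rad = 31.675°
axis k = ((R−Rᵀ)₃₂, (R−Rᵀ)₁₃, (R−Rᵀ)₂₁) / (2 sinθ) = (-0.852532, +0.326392, -0.408236)
rvec = θ·k = (-0.471306, +0.180440, -0.225685)

rvec=(-0.4713, 0.1804, -0.2257) tvec=(-0.1245, -0.1936, 1.0977)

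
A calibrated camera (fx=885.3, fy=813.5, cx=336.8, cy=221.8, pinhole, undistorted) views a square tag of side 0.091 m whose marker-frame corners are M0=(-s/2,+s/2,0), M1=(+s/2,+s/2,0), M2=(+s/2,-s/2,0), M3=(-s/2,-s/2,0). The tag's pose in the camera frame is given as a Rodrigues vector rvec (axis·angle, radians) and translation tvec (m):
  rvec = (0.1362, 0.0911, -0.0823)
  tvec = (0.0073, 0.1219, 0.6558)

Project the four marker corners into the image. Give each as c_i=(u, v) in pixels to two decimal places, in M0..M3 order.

c0=(291.81, 429.72) c1=(412.84, 423.97) c2=(403.26, 314.48) c3=(280.15, 321.80)

Intrinsics K: fx=885.3, fy=813.5, cx=336.8, cy=221.8
Marker side s = 0.091 m; corners in marker frame (Z=0):
  M0 = (-0.0455, +0.0455, 0)
  M1 = (+0.0455, +0.0455, 0)
  M2 = (+0.0455, -0.0455, 0)
  M3 = (-0.0455, -0.0455, 0)
rvec = (0.1362, 0.0911, -0.0823), |rvec| = θ = 0.18337 rad = 10.506°
Rodrigues: sinθ=0.18234, 1−cosθ=0.01676; R = I + sinθ·[k]× + (1−cosθ)·[k]×²:
    [+0.99248 +0.08803 +0.08500]
    [-0.07565 +0.98737 -0.13918]
    [-0.09618 +0.13170 +0.98661]
t = (0.0073, 0.1219, 0.6558) m
M0: Pc = R·M0+t = (-0.03385, +0.17027, +0.66617); u = 885.3·(-0.03385)/0.66617 + 336.8 = 291.8115, v = 813.5·(+0.17027)/0.66617 + 221.8 = 429.7245
M1: Pc = R·M1+t = (+0.05646, +0.16338, +0.65742); u = 885.3·(+0.05646)/0.65742 + 336.8 = 412.8354, v = 813.5·(+0.16338)/0.65742 + 221.8 = 423.9738
M2: Pc = R·M2+t = (+0.04845, +0.07353, +0.64543); u = 885.3·(+0.04845)/0.64543 + 336.8 = 403.2599, v = 813.5·(+0.07353)/0.64543 + 221.8 = 314.4799
M3: Pc = R·M3+t = (-0.04186, +0.08042, +0.65418); u = 885.3·(-0.04186)/0.65418 + 336.8 = 280.1469, v = 813.5·(+0.08042)/0.65418 + 221.8 = 321.8009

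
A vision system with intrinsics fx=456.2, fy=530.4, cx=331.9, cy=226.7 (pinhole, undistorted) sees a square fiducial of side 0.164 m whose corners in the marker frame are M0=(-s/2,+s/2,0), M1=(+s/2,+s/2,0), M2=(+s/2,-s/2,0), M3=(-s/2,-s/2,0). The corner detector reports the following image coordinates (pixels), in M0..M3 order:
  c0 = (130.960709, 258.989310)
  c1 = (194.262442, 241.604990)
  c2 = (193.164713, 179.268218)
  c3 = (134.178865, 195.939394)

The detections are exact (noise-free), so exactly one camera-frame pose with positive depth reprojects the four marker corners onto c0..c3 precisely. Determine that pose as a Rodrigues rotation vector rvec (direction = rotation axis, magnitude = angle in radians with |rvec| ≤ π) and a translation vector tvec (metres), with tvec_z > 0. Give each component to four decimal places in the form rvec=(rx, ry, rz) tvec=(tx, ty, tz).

Intrinsics K: fx=456.2, fy=530.4, cx=331.9, cy=226.7
Marker side s = 0.164 m; corners in marker frame (Z=0):
  M0 = (-0.0820, +0.0820, 0)
  M1 = (+0.0820, +0.0820, 0)
  M2 = (+0.0820, -0.0820, 0)
  M3 = (-0.0820, -0.0820, 0)
Detected image corners:
  c0 = (130.960709, 258.989310) px
  c1 = (194.262442, 241.604990) px
  c2 = (193.164713, 179.268218) px
  c3 = (134.178865, 195.939394) px
Planar DLT: solve 8×8 A·h = b for H (H[2,2]=1):
  H  [+364.57055 -76.86777 +163.04069]
  H  [-114.20861 +287.86708 +217.87538]
  H  [-0.04776 -0.43123 +1.00000]
B = K⁻¹H; ‖b₁‖=0.857702, ‖b₂‖=0.857702; λ = 2/(‖b₁‖+‖b₂‖) = 1.165906, sign → tz>0 ⇒ λ=+1.165906
r₁ = λ·B[:,0] = (+0.97224,-0.22725,-0.05569); r₂ = λ·B[:,1] = (+0.16933,+0.84767,-0.50277)
r₃ = r₁×r₂ = (+0.16146,+0.47939,+0.86262); SVD([r₁ r₂ r₃]) → R = UVᵀ:
  R  [+0.97224 +0.16933 +0.16146]
  R  [-0.22725 +0.84767 +0.47939]
  R  [-0.05569 -0.50277 +0.86262]
t = (-0.43155, -0.01940, +1.16591) m
tr R = 2.682537; θ = arccos((tr R − 1)/2) = 0.571171 rad = 32.726°
axis k = ((R−Rᵀ)₃₂, (R−Rᵀ)₁₃, (R−Rᵀ)₂₁) / (2 sinθ) = (-0.908370, +0.200831, -0.366785)
rvec = θ·k = (-0.518834, +0.114709, -0.209497)

rvec=(-0.5188, 0.1147, -0.2095) tvec=(-0.4316, -0.0194, 1.1659)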